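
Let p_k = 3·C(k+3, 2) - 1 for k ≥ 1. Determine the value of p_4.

C(7, 2) = 21, so p_4 = 62.

62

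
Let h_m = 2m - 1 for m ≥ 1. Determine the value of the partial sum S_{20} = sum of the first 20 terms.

Over m = 1..20: Σm = 210.
Total = (2)·210 + (-1)·20 = 400.

400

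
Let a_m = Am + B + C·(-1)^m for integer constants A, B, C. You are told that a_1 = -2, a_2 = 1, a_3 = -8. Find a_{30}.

Write the equations: A + B - C = -2; 2A + B + C = 1; 3A + B - C = -8.
Subtracting the first from the second: A + 2C = 3.
Subtracting the second from the third: A - 2C = -9.
Solving: C = 3, A = -3, then B = 4.
Hence a_{30} = -3·30 + 4 + 3·1 = -83.

-83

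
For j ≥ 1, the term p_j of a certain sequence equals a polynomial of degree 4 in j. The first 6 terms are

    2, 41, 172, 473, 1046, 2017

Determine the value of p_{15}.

1st diffs: 39, 131, 301, 573, 971.
2nd diffs: 92, 170, 272, 398.
3rd diffs: 78, 102, 126.
4th diffs: 24, 24 (constant).
Newton forward-difference form: p_j = 2 + 39·C(j-1,1) + 92·C(j-1,2) + 78·C(j-1,3) + 24·C(j-1,4).
At j = 15: j-1 = 14, so p_{15} = 2 + 546 + 8372 + 28392 + 24024 = 61336.

61336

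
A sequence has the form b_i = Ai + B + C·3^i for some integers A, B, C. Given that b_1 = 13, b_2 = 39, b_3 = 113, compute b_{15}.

57395657

At i = 1, 2, 3: A + B + 3C = 13; 2A + B + 9C = 39; 3A + B + 27C = 113.
Subtracting the first from the second: A + 6C = 26.
Subtracting the second from the third: A + 18C = 74.
Solving: C = 4, A = 2, then B = -1.
So b_i = 2·i + (-1) + 4·3^i; at i=15 this is 57395657.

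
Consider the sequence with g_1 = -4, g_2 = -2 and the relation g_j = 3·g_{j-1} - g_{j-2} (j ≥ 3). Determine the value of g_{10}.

-1220

Compute successive terms:
g_3 = -2; g_4 = -4; g_5 = -10; g_6 = -26; g_7 = -68; g_8 = -178; g_9 = -466; g_{10} = -1220.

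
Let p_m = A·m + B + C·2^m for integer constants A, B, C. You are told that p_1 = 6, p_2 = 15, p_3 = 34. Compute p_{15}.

At m = 1, 2, 3: A + B + 2C = 6; 2A + B + 4C = 15; 3A + B + 8C = 34.
Subtracting the first from the second: A + 2C = 9.
Subtracting the second from the third: A + 4C = 19.
Solving: C = 5, A = -1, then B = -3.
Hence p_{15} = -1·15 + (-3) + 5·32768 = 163822.

163822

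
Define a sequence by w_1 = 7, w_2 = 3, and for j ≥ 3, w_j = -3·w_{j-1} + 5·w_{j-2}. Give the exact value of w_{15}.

Compute successive terms:
w_3 = 26, w_4 = -63, w_5 = 319, …, w_{12} = -6987048, w_{13} = 29293999, w_{14} = -122817237, w_{15} = 514921706.

514921706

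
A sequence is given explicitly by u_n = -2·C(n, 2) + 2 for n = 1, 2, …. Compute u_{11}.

-108

C(11, 2) = 55, so u_{11} = -108.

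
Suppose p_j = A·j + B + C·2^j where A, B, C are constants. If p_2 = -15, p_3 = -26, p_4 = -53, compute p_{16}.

The three given values yield: 2A + B + 4C = -15; 3A + B + 8C = -26; 4A + B + 16C = -53.
Subtracting the first from the second: A + 4C = -11.
Subtracting the second from the third: A + 8C = -27.
Solving: C = -4, A = 5, then B = -9.
Hence p_{16} = 5·16 + (-9) + (-4)·65536 = -262073.

-262073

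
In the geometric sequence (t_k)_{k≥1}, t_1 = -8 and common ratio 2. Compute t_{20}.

t_k = (-8)·2^(k-1).
t_{20} = (-8)·2^19 = -4194304.

-4194304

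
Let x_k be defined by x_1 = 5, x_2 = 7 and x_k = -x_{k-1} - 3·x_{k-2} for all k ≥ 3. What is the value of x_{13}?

-4915

Compute successive terms:
x_3 = -22, x_4 = 1, x_5 = 65, …, x_{10} = -1043, x_{11} = 893, x_{12} = 2236, x_{13} = -4915.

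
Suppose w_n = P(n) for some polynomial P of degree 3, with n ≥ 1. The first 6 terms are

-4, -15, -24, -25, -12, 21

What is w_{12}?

975

1st diffs: -11, -9, -1, 13, 33.
2nd diffs: 2, 8, 14, 20.
3rd diffs: 6, 6, 6 (constant).
Newton forward-difference form: w_n = -4 + (-11)·C(n-1,1) + 2·C(n-1,2) + 6·C(n-1,3).
At n = 12: n-1 = 11, so w_{12} = -4 - 121 + 110 + 990 = 975.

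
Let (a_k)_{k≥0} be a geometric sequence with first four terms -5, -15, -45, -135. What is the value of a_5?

-1215

Common ratio r = 3.
a_k = (-5)·3^(k-0).
a_5 = (-5)·3^5 = -1215.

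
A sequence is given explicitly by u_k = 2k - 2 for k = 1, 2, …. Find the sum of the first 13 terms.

156

Over k = 1..13: Σk = 91.
Total = (2)·91 + (-2)·13 = 156.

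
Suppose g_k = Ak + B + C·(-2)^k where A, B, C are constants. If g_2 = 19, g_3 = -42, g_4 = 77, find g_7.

At k = 2, 3, 4: 2A + B + 4C = 19; 3A + B - 8C = -42; 4A + B + 16C = 77.
Subtracting the first from the second: A - 12C = -61.
Subtracting the second from the third: A + 24C = 119.
Solving: C = 5, A = -1, then B = 1.
So g_k = -1·k + 1 + 5·(-2)^k; at k=7 this is -646.

-646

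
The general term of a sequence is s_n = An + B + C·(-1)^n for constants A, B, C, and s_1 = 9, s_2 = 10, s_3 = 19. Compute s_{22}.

110

At n = 1, 2, 3: A + B - C = 9; 2A + B + C = 10; 3A + B - C = 19.
Subtracting the first from the second: A + 2C = 1.
Subtracting the second from the third: A - 2C = 9.
Solving: C = -2, A = 5, then B = 2.
So s_n = 5·n + 2 + (-2)·(-1)^n; at n=22 this is 110.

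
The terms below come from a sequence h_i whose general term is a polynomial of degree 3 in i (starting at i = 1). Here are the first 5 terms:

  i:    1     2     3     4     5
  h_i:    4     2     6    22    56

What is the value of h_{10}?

706

1st diffs: -2, 4, 16, 34.
2nd diffs: 6, 12, 18.
3rd diffs: 6, 6 (constant).
Newton forward-difference form: h_i = 4 + (-2)·C(i-1,1) + 6·C(i-1,2) + 6·C(i-1,3).
At i = 10: i-1 = 9, so h_{10} = 4 - 18 + 216 + 504 = 706.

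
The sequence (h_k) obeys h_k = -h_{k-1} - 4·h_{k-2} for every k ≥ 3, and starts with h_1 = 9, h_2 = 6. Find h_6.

Iterate the recurrence:
h_3 = -42;  h_4 = 18;  h_5 = 150;  h_6 = -222.

-222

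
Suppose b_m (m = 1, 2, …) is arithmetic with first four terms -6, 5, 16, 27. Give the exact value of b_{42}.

445

Common difference d = 11.
b_m = -6 + (m - 1)·11.
b_{42} = -6 + 41·11 = 445.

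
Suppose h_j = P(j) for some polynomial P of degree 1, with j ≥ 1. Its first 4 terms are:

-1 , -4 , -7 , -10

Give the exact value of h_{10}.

-28

1st diffs: -3, -3, -3 (constant).
So h_j = -3j + 2.
Evaluating at j = 10 gives h_{10} = -28.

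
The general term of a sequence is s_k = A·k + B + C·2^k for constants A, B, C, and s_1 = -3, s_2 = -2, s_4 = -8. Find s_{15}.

At k = 1, 2, 4: A + B + 2C = -3; 2A + B + 4C = -2; 4A + B + 16C = -8.
Subtracting the first from the second: A + 2C = 1.
Subtracting the second from the third: 2A + 12C = -6.
Solving: C = -1, A = 3, then B = -4.
So s_k = 3·k + (-4) + (-1)·2^k; at k=15 this is -32727.

-32727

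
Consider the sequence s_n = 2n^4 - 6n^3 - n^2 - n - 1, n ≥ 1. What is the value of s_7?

2687

s_7 = 2·7^4 - 6·7^3 - 1·7^2 - 1·7 - 1 = 2687.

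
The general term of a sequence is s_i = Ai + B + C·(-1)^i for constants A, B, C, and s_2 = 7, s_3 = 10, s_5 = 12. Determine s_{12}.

17

At i = 2, 3, 5: 2A + B + C = 7; 3A + B - C = 10; 5A + B - C = 12.
Subtracting the first from the second: A - 2C = 3.
Subtracting the second from the third: 2A = 2.
Solving: C = -1, A = 1, then B = 6.
Therefore s_{12} = 12 + 6 + (-1)·1 = 17.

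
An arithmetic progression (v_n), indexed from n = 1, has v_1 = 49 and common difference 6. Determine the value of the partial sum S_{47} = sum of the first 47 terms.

v_n = 49 + (n - 1)·6.
v_{47} = 325; S = 47·(49 + 325)/2 = 8789.

8789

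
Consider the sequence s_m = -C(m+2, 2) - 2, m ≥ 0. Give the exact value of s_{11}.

-80

C(13, 2) = 78, so s_{11} = -80.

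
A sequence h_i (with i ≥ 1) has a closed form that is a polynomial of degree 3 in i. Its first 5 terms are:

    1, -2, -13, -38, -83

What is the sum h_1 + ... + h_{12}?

-4916

1st diffs: -3, -11, -25, -45.
2nd diffs: -8, -14, -20.
3rd diffs: -6, -6 (constant).
Newton forward-difference form: h_i = 1 + (-3)·C(i-1,1) + (-8)·C(i-1,2) + (-6)·C(i-1,3).
Continuing: …, -154, -257, -398, -583, …, h_{12} = -1462.
Summing i = 1..12 (12 terms) gives -4916.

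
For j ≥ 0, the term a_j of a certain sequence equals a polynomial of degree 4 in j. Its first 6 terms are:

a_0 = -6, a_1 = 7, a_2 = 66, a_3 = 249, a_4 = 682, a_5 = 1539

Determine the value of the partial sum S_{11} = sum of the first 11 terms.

56155

1st diffs: 13, 59, 183, 433, 857.
2nd diffs: 46, 124, 250, 424.
3rd diffs: 78, 126, 174.
4th diffs: 48, 48 (constant).
So a_j = 2j^4 + j^3 + 6j^2 + 4j - 6.
Continuing: …, 3042, 5461, 9114, 14367, …, a_{10} = 21634.
Summing j = 0..10 (11 terms) gives 56155.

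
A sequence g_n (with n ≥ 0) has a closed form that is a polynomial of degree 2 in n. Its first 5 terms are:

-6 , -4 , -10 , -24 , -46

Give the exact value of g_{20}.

1st diffs: 2, -6, -14, -22.
2nd diffs: -8, -8, -8 (constant).
Newton forward-difference form: g_n = -6 + 2·C(n,1) + (-8)·C(n,2).
At n = 20: n = 20, so g_{20} = -6 + 40 - 1520 = -1486.

-1486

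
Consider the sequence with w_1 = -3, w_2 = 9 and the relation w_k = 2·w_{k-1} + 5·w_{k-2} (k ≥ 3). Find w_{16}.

110615811

Step forward from the initial values:
w_3 = 3, w_4 = 51, w_5 = 117, …, w_{13} = 2694597, w_{14} = 9296649, w_{15} = 32066283, w_{16} = 110615811.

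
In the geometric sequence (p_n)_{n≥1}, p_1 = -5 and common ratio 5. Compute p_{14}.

p_n = (-5)·5^(n-1).
p_{14} = (-5)·5^13 = -6103515625.

-6103515625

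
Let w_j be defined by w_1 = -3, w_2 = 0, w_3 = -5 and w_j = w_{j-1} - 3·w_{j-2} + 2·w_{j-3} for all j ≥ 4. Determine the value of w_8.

Step forward from the initial values:
w_4 = -11, w_5 = 4, w_6 = 27, w_7 = -7, w_8 = -80.

-80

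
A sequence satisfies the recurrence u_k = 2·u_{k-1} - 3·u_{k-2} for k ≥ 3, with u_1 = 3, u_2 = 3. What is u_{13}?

987

u_3 = -3; u_4 = -15; u_5 = -21; …; u_{10} = -285; u_{11} = -723; u_{12} = -591; u_{13} = 987.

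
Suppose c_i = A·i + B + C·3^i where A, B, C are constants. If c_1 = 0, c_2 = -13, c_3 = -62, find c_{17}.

-387420400

At i = 1, 2, 3: A + B + 3C = 0; 2A + B + 9C = -13; 3A + B + 27C = -62.
Subtracting the first from the second: A + 6C = -13.
Subtracting the second from the third: A + 18C = -49.
Solving: C = -3, A = 5, then B = 4.
Hence c_{17} = 5·17 + 4 + (-3)·129140163 = -387420400.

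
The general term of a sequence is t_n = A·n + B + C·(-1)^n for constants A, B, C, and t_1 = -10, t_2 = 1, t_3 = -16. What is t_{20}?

-53

At n = 1, 2, 3: A + B - C = -10; 2A + B + C = 1; 3A + B - C = -16.
Subtracting the first from the second: A + 2C = 11.
Subtracting the second from the third: A - 2C = -17.
Solving: C = 7, A = -3, then B = 0.
Hence t_{20} = -3·20 + 0 + 7·1 = -53.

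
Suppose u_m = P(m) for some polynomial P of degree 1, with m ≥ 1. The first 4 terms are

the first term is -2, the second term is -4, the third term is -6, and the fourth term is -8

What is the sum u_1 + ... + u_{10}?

-110

1st diffs: -2, -2, -2 (constant).
So u_m = -2m.
Continuing: …, -10, -12, -14, -16, …, u_{10} = -20.
Summing m = 1..10 (10 terms) gives -110.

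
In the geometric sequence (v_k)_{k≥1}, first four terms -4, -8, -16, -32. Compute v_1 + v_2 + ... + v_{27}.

Common ratio r = 2.
v_k = (-4)·2^(k-1).
S = (-4)·(2^27 - 1)/(2 - 1) = (-4)·(134217728 - 1)/(1) = -536870908.

-536870908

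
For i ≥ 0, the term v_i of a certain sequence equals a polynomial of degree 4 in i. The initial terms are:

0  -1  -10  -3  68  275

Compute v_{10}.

7550

1st diffs: -1, -9, 7, 71, 207.
2nd diffs: -8, 16, 64, 136.
3rd diffs: 24, 48, 72.
4th diffs: 24, 24 (constant).
Newton forward-difference form: v_i = (-1)·C(i,1) + (-8)·C(i,2) + 24·C(i,3) + 24·C(i,4).
At i = 10: i = 10, so v_{10} = -10 - 360 + 2880 + 5040 = 7550.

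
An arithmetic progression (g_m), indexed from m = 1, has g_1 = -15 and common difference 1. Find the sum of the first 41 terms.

g_m = -15 + (m - 1)·1.
g_{41} = 25; S = 41·(-15 + 25)/2 = 205.

205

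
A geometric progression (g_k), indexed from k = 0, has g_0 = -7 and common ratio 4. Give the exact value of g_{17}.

-120259084288

g_k = (-7)·4^(k-0).
g_{17} = (-7)·4^17 = -120259084288.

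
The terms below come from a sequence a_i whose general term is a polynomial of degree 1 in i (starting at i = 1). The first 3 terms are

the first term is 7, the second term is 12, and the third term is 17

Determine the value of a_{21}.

1st diffs: 5, 5 (constant).
So a_i = 5i + 2.
Evaluating at i = 21 gives a_{21} = 107.

107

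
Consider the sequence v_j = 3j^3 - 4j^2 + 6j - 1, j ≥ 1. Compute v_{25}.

44524

v_{25} = 3·25^3 - 4·25^2 + 6·25 - 1 = 44524.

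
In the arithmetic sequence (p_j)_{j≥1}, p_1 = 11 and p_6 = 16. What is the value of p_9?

19

Common difference d = (16 - 11) / (6 - 1) = 1.
p_j = 11 + (j - 1)·1.
p_9 = 11 + 8·1 = 19.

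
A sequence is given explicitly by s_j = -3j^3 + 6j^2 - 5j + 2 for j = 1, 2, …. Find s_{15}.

s_{15} = -3·15^3 + 6·15^2 - 5·15 + 2 = -8848.

-8848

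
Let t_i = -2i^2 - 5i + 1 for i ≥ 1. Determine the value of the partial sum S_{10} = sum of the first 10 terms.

Over i = 1..10: Σi = 55, Σi² = 385.
Total = (-2)·385 + (-5)·55 + (1)·10 = -1035.

-1035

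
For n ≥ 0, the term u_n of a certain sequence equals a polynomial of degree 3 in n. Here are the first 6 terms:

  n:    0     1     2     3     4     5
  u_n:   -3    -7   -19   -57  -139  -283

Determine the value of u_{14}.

-7339

1st diffs: -4, -12, -38, -82, -144.
2nd diffs: -8, -26, -44, -62.
3rd diffs: -18, -18, -18 (constant).
Newton forward-difference form: u_n = -3 + (-4)·C(n,1) + (-8)·C(n,2) + (-18)·C(n,3).
At n = 14: n = 14, so u_{14} = -3 - 56 - 728 - 6552 = -7339.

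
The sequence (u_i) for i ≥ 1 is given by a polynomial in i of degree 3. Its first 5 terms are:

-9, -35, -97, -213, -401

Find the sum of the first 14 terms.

-33614

1st diffs: -26, -62, -116, -188.
2nd diffs: -36, -54, -72.
3rd diffs: -18, -18 (constant).
So u_i = -3i^3 - 5i - 1.
Continuing: …, -679, -1065, -1577, -2233, …, u_{14} = -8303.
Summing i = 1..14 (14 terms) gives -33614.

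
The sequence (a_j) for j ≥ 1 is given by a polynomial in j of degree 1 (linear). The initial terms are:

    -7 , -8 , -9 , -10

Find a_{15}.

-21

1st diffs: -1, -1, -1 (constant).
So a_j = -j - 6.
Evaluating at j = 15 gives a_{15} = -21.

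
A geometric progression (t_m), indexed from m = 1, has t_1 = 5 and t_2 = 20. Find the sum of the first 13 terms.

111848105

Common ratio r = 4.
t_m = 5·4^(m-1).
S = 5·(4^13 - 1)/(4 - 1) = 5·(67108864 - 1)/(3) = 111848105.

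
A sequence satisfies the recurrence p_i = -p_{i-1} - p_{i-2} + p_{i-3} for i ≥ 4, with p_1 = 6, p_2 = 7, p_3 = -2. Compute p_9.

p_4 = 1, p_5 = 8, p_6 = -11, p_7 = 4, p_8 = 15, p_9 = -30.

-30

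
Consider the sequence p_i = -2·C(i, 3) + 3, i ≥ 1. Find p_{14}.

-725

C(14, 3) = 364, so p_{14} = -725.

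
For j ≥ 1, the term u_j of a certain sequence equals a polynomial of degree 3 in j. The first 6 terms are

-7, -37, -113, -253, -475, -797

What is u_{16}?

-13477

1st diffs: -30, -76, -140, -222, -322.
2nd diffs: -46, -64, -82, -100.
3rd diffs: -18, -18, -18 (constant).
Newton forward-difference form: u_j = -7 + (-30)·C(j-1,1) + (-46)·C(j-1,2) + (-18)·C(j-1,3).
At j = 16: j-1 = 15, so u_{16} = -7 - 450 - 4830 - 8190 = -13477.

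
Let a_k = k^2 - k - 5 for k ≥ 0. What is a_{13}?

a_{13} = 1·13^2 - 1·13 - 5 = 151.

151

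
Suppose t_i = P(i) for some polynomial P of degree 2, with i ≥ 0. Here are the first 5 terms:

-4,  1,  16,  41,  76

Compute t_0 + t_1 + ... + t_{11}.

2482

1st diffs: 5, 15, 25, 35.
2nd diffs: 10, 10, 10 (constant).
Newton forward-difference form: t_i = -4 + 5·C(i,1) + 10·C(i,2).
Continuing: …, 121, 176, 241, 316, …, t_{11} = 601.
Summing i = 0..11 (12 terms) gives 2482.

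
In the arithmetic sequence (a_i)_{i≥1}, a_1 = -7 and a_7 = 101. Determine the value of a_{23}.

Common difference d = (101 - (-7)) / (7 - 1) = 18.
a_i = -7 + (i - 1)·18.
a_{23} = -7 + 22·18 = 389.

389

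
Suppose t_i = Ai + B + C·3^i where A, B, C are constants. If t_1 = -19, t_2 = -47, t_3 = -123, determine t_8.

At i = 1, 2, 3: A + B + 3C = -19; 2A + B + 9C = -47; 3A + B + 27C = -123.
Subtracting the first from the second: A + 6C = -28.
Subtracting the second from the third: A + 18C = -76.
Solving: C = -4, A = -4, then B = -3.
Hence t_8 = -4·8 + (-3) + (-4)·6561 = -26279.

-26279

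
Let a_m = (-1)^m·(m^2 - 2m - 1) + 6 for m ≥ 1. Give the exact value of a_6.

29

(-1)^6 = 1; m^2 - 2m - 1 at m=6 is 23; so a_6 = 29.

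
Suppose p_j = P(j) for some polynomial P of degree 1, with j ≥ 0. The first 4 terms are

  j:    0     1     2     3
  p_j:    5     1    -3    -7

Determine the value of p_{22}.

-83

1st diffs: -4, -4, -4 (constant).
So p_j = -4j + 5.
Evaluating at j = 22 gives p_{22} = -83.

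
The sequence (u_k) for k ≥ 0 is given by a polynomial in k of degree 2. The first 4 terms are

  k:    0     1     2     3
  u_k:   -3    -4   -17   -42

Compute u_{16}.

-1459

1st diffs: -1, -13, -25.
2nd diffs: -12, -12 (constant).
Newton forward-difference form: u_k = -3 + (-1)·C(k,1) + (-12)·C(k,2).
At k = 16: k = 16, so u_{16} = -3 - 16 - 1440 = -1459.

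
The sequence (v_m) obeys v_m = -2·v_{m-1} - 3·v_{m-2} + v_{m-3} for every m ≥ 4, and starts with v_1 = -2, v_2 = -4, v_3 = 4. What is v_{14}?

Iterate the recurrence:
v_4 = 2, v_5 = -20, v_6 = 38, …, v_{11} = -422, v_{12} = 1976, v_{13} = -2966, v_{14} = -418.

-418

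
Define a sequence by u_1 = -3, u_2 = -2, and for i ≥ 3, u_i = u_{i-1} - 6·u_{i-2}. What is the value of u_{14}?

Step forward from the initial values:
u_3 = 16; u_4 = 28; u_5 = -68; …; u_{11} = -12308; u_{12} = 41524; u_{13} = 115372; u_{14} = -133772.

-133772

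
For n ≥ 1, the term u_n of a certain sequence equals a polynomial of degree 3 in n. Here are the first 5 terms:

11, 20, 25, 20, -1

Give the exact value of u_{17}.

-3685

1st diffs: 9, 5, -5, -21.
2nd diffs: -4, -10, -16.
3rd diffs: -6, -6 (constant).
So u_n = -n^3 + 4n^2 + 4n + 4.
Evaluating at n = 17 gives u_{17} = -3685.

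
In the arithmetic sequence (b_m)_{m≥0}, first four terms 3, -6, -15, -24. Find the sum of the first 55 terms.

Common difference d = -9.
b_m = 3 + (m - 0)·(-9).
b_{54} = -483; S = 55·(3 + (-483))/2 = -13200.

-13200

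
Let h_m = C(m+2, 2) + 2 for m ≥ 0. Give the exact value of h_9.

C(11, 2) = 55, so h_9 = 57.

57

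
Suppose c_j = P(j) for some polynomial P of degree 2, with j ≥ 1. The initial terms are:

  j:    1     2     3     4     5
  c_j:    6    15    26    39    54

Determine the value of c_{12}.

1st diffs: 9, 11, 13, 15.
2nd diffs: 2, 2, 2 (constant).
Newton forward-difference form: c_j = 6 + 9·C(j-1,1) + 2·C(j-1,2).
At j = 12: j-1 = 11, so c_{12} = 6 + 99 + 110 = 215.

215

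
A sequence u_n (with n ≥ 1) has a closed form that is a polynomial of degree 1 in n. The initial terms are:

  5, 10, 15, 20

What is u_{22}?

110

1st diffs: 5, 5, 5 (constant).
So u_n = 5n.
Evaluating at n = 22 gives u_{22} = 110.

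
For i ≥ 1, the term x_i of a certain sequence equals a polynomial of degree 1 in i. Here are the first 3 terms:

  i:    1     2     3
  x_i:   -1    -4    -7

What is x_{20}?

1st diffs: -3, -3 (constant).
So x_i = -3i + 2.
Evaluating at i = 20 gives x_{20} = -58.

-58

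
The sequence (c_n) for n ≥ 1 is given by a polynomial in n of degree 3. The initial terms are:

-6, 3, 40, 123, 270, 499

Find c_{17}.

1st diffs: 9, 37, 83, 147, 229.
2nd diffs: 28, 46, 64, 82.
3rd diffs: 18, 18, 18 (constant).
Newton forward-difference form: c_n = -6 + 9·C(n-1,1) + 28·C(n-1,2) + 18·C(n-1,3).
At n = 17: n-1 = 16, so c_{17} = -6 + 144 + 3360 + 10080 = 13578.

13578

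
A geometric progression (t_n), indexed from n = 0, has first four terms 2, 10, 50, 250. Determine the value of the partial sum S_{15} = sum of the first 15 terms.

Common ratio r = 5.
t_n = 2·5^(n-0).
S = 2·(5^15 - 1)/(5 - 1) = 2·(30517578125 - 1)/(4) = 15258789062.

15258789062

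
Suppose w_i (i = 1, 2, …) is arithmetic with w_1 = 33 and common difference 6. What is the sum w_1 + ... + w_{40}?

6000

w_i = 33 + (i - 1)·6.
w_{40} = 267; S = 40·(33 + 267)/2 = 6000.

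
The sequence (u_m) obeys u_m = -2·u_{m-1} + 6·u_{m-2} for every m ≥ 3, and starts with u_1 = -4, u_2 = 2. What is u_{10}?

184352

Step forward from the initial values:
u_3 = -28  u_4 = 68  u_5 = -304  u_6 = 1016  u_7 = -3856  u_8 = 13808  u_9 = -50752  u_{10} = 184352.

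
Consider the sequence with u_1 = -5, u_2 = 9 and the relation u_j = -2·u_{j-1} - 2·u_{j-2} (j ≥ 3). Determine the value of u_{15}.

512

u_3 = -8;  u_4 = -2;  u_5 = 20;  …;  u_{12} = -32;  u_{13} = 320;  u_{14} = -576;  u_{15} = 512.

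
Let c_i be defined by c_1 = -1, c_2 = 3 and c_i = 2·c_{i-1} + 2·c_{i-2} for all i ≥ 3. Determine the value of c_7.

272

Applying the relation repeatedly:
c_3 = 4  c_4 = 14  c_5 = 36  c_6 = 100  c_7 = 272.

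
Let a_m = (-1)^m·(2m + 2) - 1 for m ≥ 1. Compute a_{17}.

-37

(-1)^17 = -1; 2m + 2 at m=17 is 36; so a_{17} = -37.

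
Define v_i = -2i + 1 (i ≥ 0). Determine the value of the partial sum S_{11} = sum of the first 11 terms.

-99

Over i = 0..10: Σi = 55.
Total = (-2)·55 + (1)·11 = -99.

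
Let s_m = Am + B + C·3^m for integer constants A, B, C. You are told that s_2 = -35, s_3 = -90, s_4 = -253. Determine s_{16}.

-129140185

Plug in m = 2, 3, 4: 2A + B + 9C = -35; 3A + B + 27C = -90; 4A + B + 81C = -253.
Subtracting the first from the second: A + 18C = -55.
Subtracting the second from the third: A + 54C = -163.
Solving: C = -3, A = -1, then B = -6.
Hence s_{16} = -1·16 + (-6) + (-3)·43046721 = -129140185.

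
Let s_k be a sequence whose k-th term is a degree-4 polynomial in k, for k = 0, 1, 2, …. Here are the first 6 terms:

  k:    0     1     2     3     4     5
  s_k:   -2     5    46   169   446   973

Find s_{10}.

12398

1st diffs: 7, 41, 123, 277, 527.
2nd diffs: 34, 82, 154, 250.
3rd diffs: 48, 72, 96.
4th diffs: 24, 24 (constant).
Newton forward-difference form: s_k = -2 + 7·C(k,1) + 34·C(k,2) + 48·C(k,3) + 24·C(k,4).
At k = 10: k = 10, so s_{10} = -2 + 70 + 1530 + 5760 + 5040 = 12398.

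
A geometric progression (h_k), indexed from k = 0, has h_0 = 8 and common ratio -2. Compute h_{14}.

h_k = 8·(-2)^(k-0).
h_{14} = 8·(-2)^14 = 131072.

131072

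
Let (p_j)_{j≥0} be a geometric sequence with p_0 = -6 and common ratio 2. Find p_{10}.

p_j = (-6)·2^(j-0).
p_{10} = (-6)·2^10 = -6144.

-6144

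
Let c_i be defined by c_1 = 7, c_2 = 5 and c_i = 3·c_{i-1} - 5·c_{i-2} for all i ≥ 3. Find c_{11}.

c_3 = -20; c_4 = -85; c_5 = -155; c_6 = -40; c_7 = 655; c_8 = 2165; c_9 = 3220; c_{10} = -1165; c_{11} = -19595.

-19595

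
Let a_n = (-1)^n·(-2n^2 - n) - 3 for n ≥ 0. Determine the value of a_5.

(-1)^5 = -1; -2n^2 - n at n=5 is -55; so a_5 = 52.

52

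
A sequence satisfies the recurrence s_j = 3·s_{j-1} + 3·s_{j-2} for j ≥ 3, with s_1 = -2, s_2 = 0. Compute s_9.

s_3 = -6; s_4 = -18; s_5 = -72; s_6 = -270; s_7 = -1026; s_8 = -3888; s_9 = -14742.

-14742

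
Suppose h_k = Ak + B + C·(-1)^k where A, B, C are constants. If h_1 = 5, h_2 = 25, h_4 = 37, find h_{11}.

Write the equations: A + B - C = 5; 2A + B + C = 25; 4A + B + C = 37.
Subtracting the first from the second: A + 2C = 20.
Subtracting the second from the third: 2A = 12.
Solving: C = 7, A = 6, then B = 6.
Hence h_{11} = 6·11 + 6 + 7·(-1) = 65.

65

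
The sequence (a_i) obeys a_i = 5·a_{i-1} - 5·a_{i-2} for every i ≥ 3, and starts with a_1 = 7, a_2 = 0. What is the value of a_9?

-126875

a_3 = -35  a_4 = -175  a_5 = -700  a_6 = -2625  a_7 = -9625  a_8 = -35000  a_9 = -126875.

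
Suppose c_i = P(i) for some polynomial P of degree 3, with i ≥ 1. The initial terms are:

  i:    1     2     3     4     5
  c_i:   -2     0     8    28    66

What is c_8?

1st diffs: 2, 8, 20, 38.
2nd diffs: 6, 12, 18.
3rd diffs: 6, 6 (constant).
Newton forward-difference form: c_i = -2 + 2·C(i-1,1) + 6·C(i-1,2) + 6·C(i-1,3).
At i = 8: i-1 = 7, so c_8 = -2 + 14 + 126 + 210 = 348.

348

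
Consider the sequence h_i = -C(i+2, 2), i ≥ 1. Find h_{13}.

-105

C(15, 2) = 105, so h_{13} = -105.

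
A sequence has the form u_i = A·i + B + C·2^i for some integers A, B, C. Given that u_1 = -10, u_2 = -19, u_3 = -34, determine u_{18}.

Plug in i = 1, 2, 3: A + B + 2C = -10; 2A + B + 4C = -19; 3A + B + 8C = -34.
Subtracting the first from the second: A + 2C = -9.
Subtracting the second from the third: A + 4C = -15.
Solving: C = -3, A = -3, then B = -1.
Hence u_{18} = -3·18 + (-1) + (-3)·262144 = -786487.

-786487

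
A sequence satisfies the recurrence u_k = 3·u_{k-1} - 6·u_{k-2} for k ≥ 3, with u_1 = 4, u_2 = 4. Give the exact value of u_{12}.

Iterate the recurrence:
u_3 = -12  u_4 = -60  u_5 = -108  u_6 = 36  u_7 = 756  u_8 = 2052  u_9 = 1620  u_{10} = -7452  u_{11} = -32076  u_{12} = -51516.

-51516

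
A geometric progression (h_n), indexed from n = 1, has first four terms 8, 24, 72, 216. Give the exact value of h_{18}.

1033121304

Common ratio r = 3.
h_n = 8·3^(n-1).
h_{18} = 8·3^17 = 1033121304.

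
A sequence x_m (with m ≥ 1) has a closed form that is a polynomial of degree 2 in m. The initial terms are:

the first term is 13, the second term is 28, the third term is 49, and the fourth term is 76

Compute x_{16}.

868

1st diffs: 15, 21, 27.
2nd diffs: 6, 6 (constant).
Newton forward-difference form: x_m = 13 + 15·C(m-1,1) + 6·C(m-1,2).
At m = 16: m-1 = 15, so x_{16} = 13 + 225 + 630 = 868.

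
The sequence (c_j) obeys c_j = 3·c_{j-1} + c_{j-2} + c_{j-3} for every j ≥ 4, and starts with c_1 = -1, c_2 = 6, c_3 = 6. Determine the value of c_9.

10531

Compute successive terms:
c_4 = 23; c_5 = 81; c_6 = 272; c_7 = 920; c_8 = 3113; c_9 = 10531.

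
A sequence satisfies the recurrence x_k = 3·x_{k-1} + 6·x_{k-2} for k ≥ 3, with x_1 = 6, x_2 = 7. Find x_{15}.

x_3 = 57; x_4 = 213; x_5 = 981; …; x_{12} = 29602989; x_{13} = 129433221; x_{14} = 565917597; x_{15} = 2474352117.

2474352117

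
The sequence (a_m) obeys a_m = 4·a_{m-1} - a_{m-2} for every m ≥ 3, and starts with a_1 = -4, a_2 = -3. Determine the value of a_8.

a_3 = -8;  a_4 = -29;  a_5 = -108;  a_6 = -403;  a_7 = -1504;  a_8 = -5613.

-5613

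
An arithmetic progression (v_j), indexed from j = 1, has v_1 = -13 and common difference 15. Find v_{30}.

422

v_j = -13 + (j - 1)·15.
v_{30} = -13 + 29·15 = 422.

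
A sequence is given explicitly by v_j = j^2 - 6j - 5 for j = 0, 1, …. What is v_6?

v_6 = 1·6^2 - 6·6 - 5 = -5.

-5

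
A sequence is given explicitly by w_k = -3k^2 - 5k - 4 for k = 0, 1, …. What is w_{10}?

-354

w_{10} = -3·10^2 - 5·10 - 4 = -354.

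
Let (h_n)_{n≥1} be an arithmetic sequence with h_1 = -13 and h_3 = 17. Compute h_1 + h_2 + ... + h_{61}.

Common difference d = (17 - (-13)) / (3 - 1) = 15.
h_n = -13 + (n - 1)·15.
h_{61} = 887; S = 61·(-13 + 887)/2 = 26657.

26657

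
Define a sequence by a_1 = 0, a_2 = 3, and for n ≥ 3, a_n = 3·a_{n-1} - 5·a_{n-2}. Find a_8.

-213

a_3 = 9;  a_4 = 12;  a_5 = -9;  a_6 = -87;  a_7 = -216;  a_8 = -213.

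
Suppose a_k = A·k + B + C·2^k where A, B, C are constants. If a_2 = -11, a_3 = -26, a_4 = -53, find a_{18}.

At k = 2, 3, 4: 2A + B + 4C = -11; 3A + B + 8C = -26; 4A + B + 16C = -53.
Subtracting the first from the second: A + 4C = -15.
Subtracting the second from the third: A + 8C = -27.
Solving: C = -3, A = -3, then B = 7.
Therefore a_{18} = -54 + 7 + (-3)·262144 = -786479.

-786479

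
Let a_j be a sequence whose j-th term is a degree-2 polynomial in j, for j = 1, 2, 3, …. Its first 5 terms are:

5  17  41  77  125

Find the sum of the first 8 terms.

1048

1st diffs: 12, 24, 36, 48.
2nd diffs: 12, 12, 12 (constant).
So a_j = 6j^2 - 6j + 5.
Continuing: 185, 257, 341.
Summing j = 1..8 (8 terms) gives 1048.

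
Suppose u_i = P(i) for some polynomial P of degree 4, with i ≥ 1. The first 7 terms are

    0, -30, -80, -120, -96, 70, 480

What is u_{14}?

23790

1st diffs: -30, -50, -40, 24, 166, 410.
2nd diffs: -20, 10, 64, 142, 244.
3rd diffs: 30, 54, 78, 102.
4th diffs: 24, 24, 24 (constant).
Newton forward-difference form: u_i = (-30)·C(i-1,1) + (-20)·C(i-1,2) + 30·C(i-1,3) + 24·C(i-1,4).
At i = 14: i-1 = 13, so u_{14} = -390 - 1560 + 8580 + 17160 = 23790.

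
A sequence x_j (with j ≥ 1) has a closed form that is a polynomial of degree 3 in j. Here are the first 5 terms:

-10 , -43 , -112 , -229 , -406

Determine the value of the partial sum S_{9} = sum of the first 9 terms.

-5814

1st diffs: -33, -69, -117, -177.
2nd diffs: -36, -48, -60.
3rd diffs: -12, -12 (constant).
Newton forward-difference form: x_j = -10 + (-33)·C(j-1,1) + (-36)·C(j-1,2) + (-12)·C(j-1,3).
Continuing: -655, -988, -1417, -1954.
Summing j = 1..9 (9 terms) gives -5814.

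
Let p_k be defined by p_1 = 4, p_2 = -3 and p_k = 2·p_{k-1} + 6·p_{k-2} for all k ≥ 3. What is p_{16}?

180908928

Step forward from the initial values:
p_3 = 18, p_4 = 18, p_5 = 144, …, p_{13} = 3734784, p_{14} = 13609152, p_{15} = 49627008, p_{16} = 180908928.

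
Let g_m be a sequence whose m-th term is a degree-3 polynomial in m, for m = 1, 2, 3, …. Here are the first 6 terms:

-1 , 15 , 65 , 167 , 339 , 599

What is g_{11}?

3849

1st diffs: 16, 50, 102, 172, 260.
2nd diffs: 34, 52, 70, 88.
3rd diffs: 18, 18, 18 (constant).
Newton forward-difference form: g_m = -1 + 16·C(m-1,1) + 34·C(m-1,2) + 18·C(m-1,3).
At m = 11: m-1 = 10, so g_{11} = -1 + 160 + 1530 + 2160 = 3849.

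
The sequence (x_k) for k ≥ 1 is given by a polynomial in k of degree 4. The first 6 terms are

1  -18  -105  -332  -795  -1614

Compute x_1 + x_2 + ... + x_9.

-18483

1st diffs: -19, -87, -227, -463, -819.
2nd diffs: -68, -140, -236, -356.
3rd diffs: -72, -96, -120.
4th diffs: -24, -24 (constant).
So x_k = -k^4 - 2k^3 + 3k^2 + k.
Continuing: -2933, -4920, -7767.
Summing k = 1..9 (9 terms) gives -18483.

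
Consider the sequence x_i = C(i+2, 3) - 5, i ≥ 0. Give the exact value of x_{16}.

811

C(18, 3) = 816, so x_{16} = 811.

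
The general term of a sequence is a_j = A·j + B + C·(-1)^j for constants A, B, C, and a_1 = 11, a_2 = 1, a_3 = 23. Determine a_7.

47

Plug in j = 1, 2, 3: A + B - C = 11; 2A + B + C = 1; 3A + B - C = 23.
Subtracting the first from the second: A + 2C = -10.
Subtracting the second from the third: A - 2C = 22.
Solving: C = -8, A = 6, then B = -3.
Therefore a_7 = 42 + (-3) + (-8)·(-1) = 47.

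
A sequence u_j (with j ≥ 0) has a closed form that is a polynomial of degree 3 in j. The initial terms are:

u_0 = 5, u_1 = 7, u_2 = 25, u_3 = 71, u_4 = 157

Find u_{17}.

10375

1st diffs: 2, 18, 46, 86.
2nd diffs: 16, 28, 40.
3rd diffs: 12, 12 (constant).
So u_j = 2j^3 + 2j^2 - 2j + 5.
Evaluating at j = 17 gives u_{17} = 10375.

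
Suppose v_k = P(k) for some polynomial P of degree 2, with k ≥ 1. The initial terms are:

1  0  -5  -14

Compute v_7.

1st diffs: -1, -5, -9.
2nd diffs: -4, -4 (constant).
So v_k = -2k^2 + 5k - 2.
Evaluating at k = 7 gives v_7 = -65.

-65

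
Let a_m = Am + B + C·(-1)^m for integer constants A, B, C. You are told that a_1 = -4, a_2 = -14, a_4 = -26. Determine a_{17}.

-100

At m = 1, 2, 4: A + B - C = -4; 2A + B + C = -14; 4A + B + C = -26.
Subtracting the first from the second: A + 2C = -10.
Subtracting the second from the third: 2A = -12.
Solving: C = -2, A = -6, then B = 0.
Therefore a_{17} = -102 + 0 + (-2)·(-1) = -100.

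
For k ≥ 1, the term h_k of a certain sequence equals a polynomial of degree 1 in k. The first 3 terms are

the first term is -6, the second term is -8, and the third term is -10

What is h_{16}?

1st diffs: -2, -2 (constant).
So h_k = -2k - 4.
Evaluating at k = 16 gives h_{16} = -36.

-36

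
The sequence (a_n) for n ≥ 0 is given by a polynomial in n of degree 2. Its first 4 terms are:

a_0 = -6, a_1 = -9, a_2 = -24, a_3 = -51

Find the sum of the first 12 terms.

1st diffs: -3, -15, -27.
2nd diffs: -12, -12 (constant).
Newton forward-difference form: a_n = -6 + (-3)·C(n,1) + (-12)·C(n,2).
Continuing: …, -90, -141, -204, -279, …, a_{11} = -699.
Summing n = 0..11 (12 terms) gives -2910.

-2910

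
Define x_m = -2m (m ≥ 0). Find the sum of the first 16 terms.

-240

Over m = 0..15: Σm = 120.
Total = (-2)·120 = -240.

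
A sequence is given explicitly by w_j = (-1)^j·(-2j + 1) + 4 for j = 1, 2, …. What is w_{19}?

(-1)^19 = -1; -2j + 1 at j=19 is -37; so w_{19} = 41.

41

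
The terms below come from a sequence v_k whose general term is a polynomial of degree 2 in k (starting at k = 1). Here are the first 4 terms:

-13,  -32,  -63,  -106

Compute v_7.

1st diffs: -19, -31, -43.
2nd diffs: -12, -12 (constant).
So v_k = -6k^2 - k - 6.
Evaluating at k = 7 gives v_7 = -307.

-307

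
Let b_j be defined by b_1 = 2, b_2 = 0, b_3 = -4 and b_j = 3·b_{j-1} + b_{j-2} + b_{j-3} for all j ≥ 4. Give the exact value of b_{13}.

Step forward from the initial values:
b_4 = -10;  b_5 = -34;  b_6 = -116;  b_7 = -392;  b_8 = -1326;  b_9 = -4486;  b_{10} = -15176;  b_{11} = -51340;  b_{12} = -173682;  b_{13} = -587562.

-587562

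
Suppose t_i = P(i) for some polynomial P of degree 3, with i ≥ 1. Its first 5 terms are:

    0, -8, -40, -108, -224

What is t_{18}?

1st diffs: -8, -32, -68, -116.
2nd diffs: -24, -36, -48.
3rd diffs: -12, -12 (constant).
Newton forward-difference form: t_i = (-8)·C(i-1,1) + (-24)·C(i-1,2) + (-12)·C(i-1,3).
At i = 18: i-1 = 17, so t_{18} = -136 - 3264 - 8160 = -11560.

-11560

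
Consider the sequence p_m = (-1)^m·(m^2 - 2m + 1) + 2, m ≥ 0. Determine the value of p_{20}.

(-1)^20 = 1; m^2 - 2m + 1 at m=20 is 361; so p_{20} = 363.

363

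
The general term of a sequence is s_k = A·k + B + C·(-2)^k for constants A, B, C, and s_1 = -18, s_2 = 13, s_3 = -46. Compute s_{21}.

-10485748

Plug in k = 1, 2, 3: A + B - 2C = -18; 2A + B + 4C = 13; 3A + B - 8C = -46.
Subtracting the first from the second: A + 6C = 31.
Subtracting the second from the third: A - 12C = -59.
Solving: C = 5, A = 1, then B = -9.
So s_k = 1·k + (-9) + 5·(-2)^k; at k=21 this is -10485748.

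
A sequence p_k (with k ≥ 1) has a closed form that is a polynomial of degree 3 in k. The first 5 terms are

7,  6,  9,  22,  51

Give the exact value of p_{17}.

1st diffs: -1, 3, 13, 29.
2nd diffs: 4, 10, 16.
3rd diffs: 6, 6 (constant).
Newton forward-difference form: p_k = 7 + (-1)·C(k-1,1) + 4·C(k-1,2) + 6·C(k-1,3).
At k = 17: k-1 = 16, so p_{17} = 7 - 16 + 480 + 3360 = 3831.

3831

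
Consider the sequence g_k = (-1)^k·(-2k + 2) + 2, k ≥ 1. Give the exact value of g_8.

(-1)^8 = 1; -2k + 2 at k=8 is -14; so g_8 = -12.

-12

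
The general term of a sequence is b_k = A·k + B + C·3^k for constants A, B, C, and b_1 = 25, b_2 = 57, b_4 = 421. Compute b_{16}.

215233645

Write the equations: A + B + 3C = 25; 2A + B + 9C = 57; 4A + B + 81C = 421.
Subtracting the first from the second: A + 6C = 32.
Subtracting the second from the third: 2A + 72C = 364.
Solving: C = 5, A = 2, then B = 8.
Hence b_{16} = 2·16 + 8 + 5·43046721 = 215233645.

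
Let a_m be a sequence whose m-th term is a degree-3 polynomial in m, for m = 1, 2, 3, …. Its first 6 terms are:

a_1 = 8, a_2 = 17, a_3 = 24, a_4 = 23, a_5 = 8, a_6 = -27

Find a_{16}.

-2797

1st diffs: 9, 7, -1, -15, -35.
2nd diffs: -2, -8, -14, -20.
3rd diffs: -6, -6, -6 (constant).
So a_m = -m^3 + 5m^2 + m + 3.
Evaluating at m = 16 gives a_{16} = -2797.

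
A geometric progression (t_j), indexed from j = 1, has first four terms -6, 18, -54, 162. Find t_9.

Common ratio r = -3.
t_j = (-6)·(-3)^(j-1).
t_9 = (-6)·(-3)^8 = -39366.

-39366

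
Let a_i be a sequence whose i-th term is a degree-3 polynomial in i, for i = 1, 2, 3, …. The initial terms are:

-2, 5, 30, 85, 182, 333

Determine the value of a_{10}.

1717

1st diffs: 7, 25, 55, 97, 151.
2nd diffs: 18, 30, 42, 54.
3rd diffs: 12, 12, 12 (constant).
So a_i = 2i^3 - 3i^2 + 2i - 3.
Evaluating at i = 10 gives a_{10} = 1717.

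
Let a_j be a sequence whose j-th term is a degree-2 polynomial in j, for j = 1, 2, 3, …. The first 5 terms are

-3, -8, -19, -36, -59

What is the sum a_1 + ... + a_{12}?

1st diffs: -5, -11, -17, -23.
2nd diffs: -6, -6, -6 (constant).
Newton forward-difference form: a_j = -3 + (-5)·C(j-1,1) + (-6)·C(j-1,2).
Continuing: …, -88, -123, -164, -211, …, a_{12} = -388.
Summing j = 1..12 (12 terms) gives -1686.

-1686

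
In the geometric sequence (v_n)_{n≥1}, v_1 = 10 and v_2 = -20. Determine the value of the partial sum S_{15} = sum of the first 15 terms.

109230

Common ratio r = -2.
v_n = 10·(-2)^(n-1).
S = 10·((-2)^15 - 1)/(-2 - 1) = 10·(-32768 - 1)/(-3) = 109230.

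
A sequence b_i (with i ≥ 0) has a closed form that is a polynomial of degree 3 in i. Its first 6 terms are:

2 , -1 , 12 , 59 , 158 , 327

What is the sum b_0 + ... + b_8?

3522

1st diffs: -3, 13, 47, 99, 169.
2nd diffs: 16, 34, 52, 70.
3rd diffs: 18, 18, 18 (constant).
So b_i = 3i^3 - i^2 - 5i + 2.
Continuing: 584, 947, 1434.
Summing i = 0..8 (9 terms) gives 3522.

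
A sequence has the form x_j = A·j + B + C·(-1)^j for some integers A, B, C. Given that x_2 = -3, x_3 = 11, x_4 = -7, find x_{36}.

-71

Write the equations: 2A + B + C = -3; 3A + B - C = 11; 4A + B + C = -7.
Subtracting the first from the second: A - 2C = 14.
Subtracting the second from the third: A + 2C = -18.
Solving: C = -8, A = -2, then B = 9.
So x_j = -2·j + 9 + (-8)·(-1)^j; at j=36 this is -71.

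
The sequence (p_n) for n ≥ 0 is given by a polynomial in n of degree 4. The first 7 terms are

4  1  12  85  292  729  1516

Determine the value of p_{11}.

1st diffs: -3, 11, 73, 207, 437, 787.
2nd diffs: 14, 62, 134, 230, 350.
3rd diffs: 48, 72, 96, 120.
4th diffs: 24, 24, 24 (constant).
Newton forward-difference form: p_n = 4 + (-3)·C(n,1) + 14·C(n,2) + 48·C(n,3) + 24·C(n,4).
At n = 11: n = 11, so p_{11} = 4 - 33 + 770 + 7920 + 7920 = 16581.

16581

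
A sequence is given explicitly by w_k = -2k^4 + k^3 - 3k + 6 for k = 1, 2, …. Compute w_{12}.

-39774

w_{12} = -2·12^4 + 1·12^3 - 3·12 + 6 = -39774.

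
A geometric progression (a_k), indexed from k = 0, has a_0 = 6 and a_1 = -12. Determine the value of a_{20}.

Common ratio r = -2.
a_k = 6·(-2)^(k-0).
a_{20} = 6·(-2)^20 = 6291456.

6291456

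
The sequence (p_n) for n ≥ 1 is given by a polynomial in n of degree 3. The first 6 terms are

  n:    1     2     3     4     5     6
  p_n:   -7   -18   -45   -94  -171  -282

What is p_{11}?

1st diffs: -11, -27, -49, -77, -111.
2nd diffs: -16, -22, -28, -34.
3rd diffs: -6, -6, -6 (constant).
Newton forward-difference form: p_n = -7 + (-11)·C(n-1,1) + (-16)·C(n-1,2) + (-6)·C(n-1,3).
At n = 11: n-1 = 10, so p_{11} = -7 - 110 - 720 - 720 = -1557.

-1557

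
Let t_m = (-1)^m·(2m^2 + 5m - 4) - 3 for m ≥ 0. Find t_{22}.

1071

(-1)^22 = 1; 2m^2 + 5m - 4 at m=22 is 1074; so t_{22} = 1071.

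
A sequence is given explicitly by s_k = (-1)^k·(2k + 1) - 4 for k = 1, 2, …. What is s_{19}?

-43

(-1)^19 = -1; 2k + 1 at k=19 is 39; so s_{19} = -43.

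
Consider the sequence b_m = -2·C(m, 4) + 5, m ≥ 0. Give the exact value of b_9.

-247

C(9, 4) = 126, so b_9 = -247.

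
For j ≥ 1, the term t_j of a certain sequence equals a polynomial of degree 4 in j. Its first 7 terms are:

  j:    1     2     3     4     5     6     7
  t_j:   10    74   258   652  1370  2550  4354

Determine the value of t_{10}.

15490

1st diffs: 64, 184, 394, 718, 1180, 1804.
2nd diffs: 120, 210, 324, 462, 624.
3rd diffs: 90, 114, 138, 162.
4th diffs: 24, 24, 24 (constant).
So t_j = j^4 + 5j^3 + 5j^2 - j.
Evaluating at j = 10 gives t_{10} = 15490.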